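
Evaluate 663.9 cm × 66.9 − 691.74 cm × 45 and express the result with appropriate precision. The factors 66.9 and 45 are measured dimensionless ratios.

663.9 × 66.9 = 44414.91 → 4.44 × 10^4 cm (3 s.f., last digit at the 10^2 place).
691.74 × 45 = 31128.3 → 3.1 × 10^4 cm (2 s.f., last digit at the 10^3 place).
Difference: 13286.61 cm; keep the coarser place, 10^3.
Result: 1.3 × 10^4 cm.

1.3 × 10^4 cm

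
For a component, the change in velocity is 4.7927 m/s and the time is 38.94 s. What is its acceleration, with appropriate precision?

0.1231 m/s²

acceleration = 4.7927 m/s ÷ 38.94 s = 0.123079096045… m/s².
4.7927 has 5 significant figures; 38.94 has 4.
Division/multiplication keeps the fewest: 4 significant figures.
Rounded: 0.1231 m/s².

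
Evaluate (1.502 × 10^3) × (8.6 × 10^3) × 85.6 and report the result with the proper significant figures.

1.1 × 10^9

(1.502 × 10^3) × (8.6 × 10^3) × 85.6 = 1.10571232 × 10^9
Multiplication/division keeps the fewest significant figures: 1.502 × 10^3 → 4 s.f., 8.6 × 10^3 → 2 s.f., 85.6 → 3 s.f.; limit is 2.
Rounded to 2 significant figures: 1.1 × 10^9.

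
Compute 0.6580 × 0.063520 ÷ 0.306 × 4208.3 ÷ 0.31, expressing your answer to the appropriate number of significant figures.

0.6580 × 0.063520 ÷ 0.306 × 4208.3 ÷ 0.31 = 1854.2144226…
Multiplication/division keeps the fewest significant figures: 0.6580 → 4 s.f., 0.063520 → 5 s.f., 0.306 → 3 s.f., 4208.3 → 5 s.f., 0.31 → 2 s.f.; limit is 2.
Rounded to 2 significant figures: 1.9 × 10³.

1.9 × 10³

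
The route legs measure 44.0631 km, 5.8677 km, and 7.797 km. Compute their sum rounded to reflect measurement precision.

44.0631 km + 5.8677 km + 7.797 km = 57.7278 km.
Addition/subtraction keeps the fewest decimal places: 44.0631 → 4 decimal places, 5.8677 → 4 decimal places, 7.797 → 3 decimal places; limit is 3.
Rounded to 3 decimal places: 57.728 km.

57.728 km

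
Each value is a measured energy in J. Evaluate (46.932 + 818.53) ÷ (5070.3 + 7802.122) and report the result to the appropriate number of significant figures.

0.067234

46.932 + 818.53 = 865.462, limited to 2 d.p. → 5 s.f.; 5070.3 + 7802.122 = 12872.422, limited to 1 d.p. → 6 s.f.
Carrying full precision, 865.462 ÷ 12872.422 = 0.0672338119431…; keep min(5, 6) = 5 s.f.
Rounded to 5 significant figures: 0.067234.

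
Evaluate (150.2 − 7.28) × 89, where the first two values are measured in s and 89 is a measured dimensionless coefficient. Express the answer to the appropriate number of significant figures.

150.2 s − 7.28 s = 142.92 s; the difference is limited to 1 decimal place (4 s.f.).
Carrying full precision, 142.92 × 89 = 12719.88 s; 89 has 2 s.f., so the result keeps min(4, 2) = 2 s.f.
Rounded to 2 significant figures: 1.3 × 10⁴ s.

1.3 × 10⁴ s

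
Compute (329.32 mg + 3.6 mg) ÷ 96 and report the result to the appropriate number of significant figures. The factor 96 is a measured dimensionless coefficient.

3.5 mg

329.32 mg + 3.6 mg = 332.92 mg; the sum is limited to 1 decimal place (4 s.f.).
Carrying full precision, 332.92 ÷ 96 = 3.46791666667… mg; 96 has 2 s.f., so the result keeps min(4, 2) = 2 s.f.
Rounded to 2 significant figures: 3.5 mg.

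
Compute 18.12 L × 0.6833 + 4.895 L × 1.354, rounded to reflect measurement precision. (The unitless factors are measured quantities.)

19.01 L

18.12 × 0.6833 = 12.381396 → 12.38 L (4 s.f., last digit at the 10^-2 place).
4.895 × 1.354 = 6.62783 → 6.628 L (4 s.f., last digit at the 10^-3 place).
Sum: 19.009226 L; keep the coarser place, 10^-2.
Result: 19.01 L.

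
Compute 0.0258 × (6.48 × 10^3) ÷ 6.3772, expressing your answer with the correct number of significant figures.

0.0258 × (6.48 × 10^3) ÷ 6.3772 = 26.2158941228…
Multiplication/division keeps the fewest significant figures: 0.0258 → 3 s.f., 6.48 × 10^3 → 3 s.f., 6.3772 → 5 s.f.; limit is 3.
Rounded to 3 significant figures: 26.2.

26.2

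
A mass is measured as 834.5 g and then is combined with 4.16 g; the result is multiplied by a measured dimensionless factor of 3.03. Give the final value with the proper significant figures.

2.54 × 10³ g

834.5 g + 4.16 g = 838.66 g; the sum is limited to 1 decimal place (4 s.f.).
Carrying full precision, 838.66 × 3.03 = 2541.1398 g; 3.03 has 3 s.f., so the result keeps min(4, 3) = 3 s.f.
Rounded to 3 significant figures: 2.54 × 10³ g.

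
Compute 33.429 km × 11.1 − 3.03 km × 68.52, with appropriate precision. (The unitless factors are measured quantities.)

33.429 × 11.1 = 371.0619 → 371 km (3 s.f., last digit at the 10^0 place).
3.03 × 68.52 = 207.6156 → 208 km (3 s.f., last digit at the 10^0 place).
Difference: 163.4463 km; keep the coarser place, 10^0.
Result: 1.63 × 10^2 km.

1.63 × 10^2 km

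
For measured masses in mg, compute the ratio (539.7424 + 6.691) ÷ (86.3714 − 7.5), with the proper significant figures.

6.93

539.7424 + 6.691 = 546.4334, limited to 3 d.p. → 6 s.f.; 86.3714 − 7.5 = 78.8714, limited to 1 d.p. → 3 s.f.
Carrying full precision, 546.4334 ÷ 78.8714 = 6.92815646736…; keep min(6, 3) = 3 s.f.
Rounded to 3 significant figures: 6.93.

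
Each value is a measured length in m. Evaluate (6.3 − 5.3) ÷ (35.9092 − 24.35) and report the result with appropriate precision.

0.087

6.3 − 5.3 = 1.0, limited to 1 d.p. → 2 s.f.; 35.9092 − 24.35 = 11.5592, limited to 2 d.p. → 4 s.f.
Carrying full precision, 1.0 ÷ 11.5592 = 0.0865111772441…; keep min(2, 4) = 2 s.f.
Rounded to 2 significant figures: 0.087.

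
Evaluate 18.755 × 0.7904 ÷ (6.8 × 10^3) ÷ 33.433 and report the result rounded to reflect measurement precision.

18.755 × 0.7904 ÷ (6.8 × 10^3) ÷ 33.433 = 0.0000652048258061…
Multiplication/division keeps the fewest significant figures: 18.755 → 5 s.f., 0.7904 → 4 s.f., 6.8 × 10^3 → 2 s.f., 33.433 → 5 s.f.; limit is 2.
Rounded to 2 significant figures: 6.5 × 10^-5.

6.5 × 10^-5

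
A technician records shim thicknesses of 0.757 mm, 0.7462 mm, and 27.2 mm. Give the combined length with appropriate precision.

28.7 mm

0.757 mm + 0.7462 mm + 27.2 mm = 28.7032 mm.
Addition/subtraction keeps the fewest decimal places: 0.757 → 3 decimal places, 0.7462 → 4 decimal places, 27.2 → 1 decimal place; limit is 1.
Rounded to 1 decimal place: 28.7 mm.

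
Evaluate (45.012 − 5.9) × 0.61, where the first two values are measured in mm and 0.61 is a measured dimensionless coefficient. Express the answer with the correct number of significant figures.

24 mm

45.012 mm − 5.9 mm = 39.112 mm; the difference is limited to 1 decimal place (3 s.f.).
Carrying full precision, 39.112 × 0.61 = 23.85832 mm; 0.61 has 2 s.f., so the result keeps min(3, 2) = 2 s.f.
Rounded to 2 significant figures: 24 mm.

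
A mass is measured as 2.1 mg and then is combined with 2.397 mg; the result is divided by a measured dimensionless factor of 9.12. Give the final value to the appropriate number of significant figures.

2.1 mg + 2.397 mg = 4.497 mg; the sum is limited to 1 decimal place (2 s.f.).
Carrying full precision, 4.497 ÷ 9.12 = 0.493092105263… mg; 9.12 has 3 s.f., so the result keeps min(2, 3) = 2 s.f.
Rounded to 2 significant figures: 0.49 mg.

0.49 mg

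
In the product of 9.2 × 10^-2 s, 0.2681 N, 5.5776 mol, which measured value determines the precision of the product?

9.2 × 10^-2 s → 2 s.f.; 0.2681 N → 4 s.f.; 5.5776 mol → 5 s.f.
The fewest is 2 significant figures, from 9.2 × 10^-2 s.

9.2 × 10^-2 s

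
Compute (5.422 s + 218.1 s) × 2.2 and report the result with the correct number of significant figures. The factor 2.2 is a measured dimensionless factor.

4.9 × 10² s

5.422 s + 218.1 s = 223.522 s; the sum is limited to 1 decimal place (4 s.f.).
Carrying full precision, 223.522 × 2.2 = 491.7484 s; 2.2 has 2 s.f., so the result keeps min(4, 2) = 2 s.f.
Rounded to 2 significant figures: 4.9 × 10² s.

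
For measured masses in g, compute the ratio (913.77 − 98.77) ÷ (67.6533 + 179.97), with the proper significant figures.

913.77 − 98.77 = 815.00, limited to 2 d.p. → 5 s.f.; 67.6533 + 179.97 = 247.6233, limited to 2 d.p. → 5 s.f.
Carrying full precision, 815.00 ÷ 247.6233 = 3.29128963228…; keep min(5, 5) = 5 s.f.
Rounded to 5 significant figures: 3.2913.

3.2913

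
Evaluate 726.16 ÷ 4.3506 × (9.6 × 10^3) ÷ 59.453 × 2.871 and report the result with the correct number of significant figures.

726.16 ÷ 4.3506 × (9.6 × 10^3) ÷ 59.453 × 2.871 = 77377.3440156…
Multiplication/division keeps the fewest significant figures: 726.16 → 5 s.f., 4.3506 → 5 s.f., 9.6 × 10^3 → 2 s.f., 59.453 → 5 s.f., 2.871 → 4 s.f.; limit is 2.
Rounded to 2 significant figures: 7.7 × 10^4.

7.7 × 10^4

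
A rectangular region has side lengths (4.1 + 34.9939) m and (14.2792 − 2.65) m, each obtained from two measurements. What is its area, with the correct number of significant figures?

4.1 + 34.9939 = 39.0939, limited to 1 d.p. → 3 s.f.; 14.2792 − 2.65 = 11.6292, limited to 2 d.p. → 4 s.f.
Carrying full precision, 39.0939 × 11.6292 = 454.63078188; keep min(3, 4) = 3 s.f.
Rounded to 3 significant figures: 455 m².

455 m²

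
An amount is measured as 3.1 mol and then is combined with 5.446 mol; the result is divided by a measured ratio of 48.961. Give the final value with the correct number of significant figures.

3.1 mol + 5.446 mol = 8.546 mol; the sum is limited to 1 decimal place (2 s.f.).
Carrying full precision, 8.546 ÷ 48.961 = 0.174547088499… mol; 48.961 has 5 s.f., so the result keeps min(2, 5) = 2 s.f.
Rounded to 2 significant figures: 0.17 mol.

0.17 mol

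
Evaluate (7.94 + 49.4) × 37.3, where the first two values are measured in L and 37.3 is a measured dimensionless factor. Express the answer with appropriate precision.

7.94 L + 49.4 L = 57.34 L; the sum is limited to 1 decimal place (3 s.f.).
Carrying full precision, 57.34 × 37.3 = 2138.782 L; 37.3 has 3 s.f., so the result keeps min(3, 3) = 3 s.f.
Rounded to 3 significant figures: 2.14 × 10^3 L.

2.14 × 10^3 L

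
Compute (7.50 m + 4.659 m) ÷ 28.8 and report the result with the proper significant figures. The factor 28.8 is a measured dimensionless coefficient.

0.422 m

7.50 m + 4.659 m = 12.159 m; the sum is limited to 2 decimal places (4 s.f.).
Carrying full precision, 12.159 ÷ 28.8 = 0.4221875 m; 28.8 has 3 s.f., so the result keeps min(4, 3) = 3 s.f.
Rounded to 3 significant figures: 0.422 m.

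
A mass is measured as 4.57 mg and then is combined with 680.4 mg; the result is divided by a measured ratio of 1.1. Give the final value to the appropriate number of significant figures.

6.2 × 10² mg

4.57 mg + 680.4 mg = 684.97 mg; the sum is limited to 1 decimal place (4 s.f.).
Carrying full precision, 684.97 ÷ 1.1 = 622.7 mg; 1.1 has 2 s.f., so the result keeps min(4, 2) = 2 s.f.
Rounded to 2 significant figures: 6.2 × 10² mg.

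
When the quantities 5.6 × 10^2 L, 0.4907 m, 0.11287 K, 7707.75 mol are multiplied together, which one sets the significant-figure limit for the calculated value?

5.6 × 10^2 L → 2 s.f.; 0.4907 m → 4 s.f.; 0.11287 K → 5 s.f.; 7707.75 mol → 6 s.f.
The fewest is 2 significant figures, from 5.6 × 10^2 L.

5.6 × 10^2 L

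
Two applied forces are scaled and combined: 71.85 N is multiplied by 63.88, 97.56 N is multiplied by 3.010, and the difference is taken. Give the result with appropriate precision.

4296 N

71.85 × 63.88 = 4589.778 → 4.590 × 10^3 N (4 s.f., last digit at the 10^0 place).
97.56 × 3.010 = 293.6556 → 293.7 N (4 s.f., last digit at the 10^-1 place).
Difference: 4296.1224 N; keep the coarser place, 10^0.
Result: 4296 N.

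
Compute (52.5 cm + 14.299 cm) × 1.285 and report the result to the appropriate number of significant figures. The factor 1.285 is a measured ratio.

52.5 cm + 14.299 cm = 66.799 cm; the sum is limited to 1 decimal place (3 s.f.).
Carrying full precision, 66.799 × 1.285 = 85.836715 cm; 1.285 has 4 s.f., so the result keeps min(3, 4) = 3 s.f.
Rounded to 3 significant figures: 85.8 cm.

85.8 cm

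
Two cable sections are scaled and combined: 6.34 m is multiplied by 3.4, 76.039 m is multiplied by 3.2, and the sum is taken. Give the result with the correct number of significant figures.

6.34 × 3.4 = 21.556 → 22 m (2 s.f., last digit at the 10^0 place).
76.039 × 3.2 = 243.3248 → 2.4 × 10^2 m (2 s.f., last digit at the 10^1 place).
Sum: 264.8808 m; keep the coarser place, 10^1.
Result: 2.6 × 10^2 m.

2.6 × 10^2 m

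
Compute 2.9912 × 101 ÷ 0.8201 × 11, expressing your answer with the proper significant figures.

2.9912 × 101 ÷ 0.8201 × 11 = 4052.2170467…
Multiplication/division keeps the fewest significant figures: 2.9912 → 5 s.f., 101 → 3 s.f., 0.8201 → 4 s.f., 11 → 2 s.f.; limit is 2.
Rounded to 2 significant figures: 4.1 × 10³.

4.1 × 10³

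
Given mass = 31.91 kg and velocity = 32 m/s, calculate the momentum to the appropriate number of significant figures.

momentum = 31.91 kg × 32 m/s = 1021.12 kg·m/s.
31.91 has 4 significant figures; 32 has 2.
Division/multiplication keeps the fewest: 2 significant figures.
Rounded: 1.0 × 10³ kg·m/s.

1.0 × 10³ kg·m/s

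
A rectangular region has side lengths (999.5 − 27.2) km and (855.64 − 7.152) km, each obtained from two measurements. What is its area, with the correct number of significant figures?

8.250 × 10^5 km²

999.5 − 27.2 = 972.3, limited to 1 d.p. → 4 s.f.; 855.64 − 7.152 = 848.488, limited to 2 d.p. → 5 s.f.
Carrying full precision, 972.3 × 848.488 = 824984.8824; keep min(4, 5) = 4 s.f.
Rounded to 4 significant figures: 8.250 × 10^5 km².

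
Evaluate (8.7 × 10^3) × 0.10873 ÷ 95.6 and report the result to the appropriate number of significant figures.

(8.7 × 10^3) × 0.10873 ÷ 95.6 = 9.89488493724…
Multiplication/division keeps the fewest significant figures: 8.7 × 10^3 → 2 s.f., 0.10873 → 5 s.f., 95.6 → 3 s.f.; limit is 2.
Rounded to 2 significant figures: 9.9.

9.9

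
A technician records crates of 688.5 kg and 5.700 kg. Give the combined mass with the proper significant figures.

694.2 kg

688.5 kg + 5.700 kg = 694.200 kg.
Addition/subtraction keeps the fewest decimal places: 688.5 → 1 decimal place, 5.700 → 3 decimal places; limit is 1.
Rounded to 1 decimal place: 694.2 kg.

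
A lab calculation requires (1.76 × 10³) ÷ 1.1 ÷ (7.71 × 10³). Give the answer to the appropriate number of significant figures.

0.21

(1.76 × 10³) ÷ 1.1 ÷ (7.71 × 10³) = 0.207522697795…
Multiplication/division keeps the fewest significant figures: 1.76 × 10³ → 3 s.f., 1.1 → 2 s.f., 7.71 × 10³ → 3 s.f.; limit is 2.
Rounded to 2 significant figures: 0.21.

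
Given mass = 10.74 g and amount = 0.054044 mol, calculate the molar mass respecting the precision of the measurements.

molar mass = 10.74 g ÷ 0.054044 mol = 198.726963215… g/mol.
10.74 has 4 significant figures; 0.054044 has 5.
Division/multiplication keeps the fewest: 4 significant figures.
Rounded: 1.987 × 10² g/mol.

1.987 × 10² g/mol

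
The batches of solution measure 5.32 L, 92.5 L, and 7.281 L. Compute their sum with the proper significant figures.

5.32 L + 92.5 L + 7.281 L = 105.101 L.
Addition/subtraction keeps the fewest decimal places: 5.32 → 2 decimal places, 92.5 → 1 decimal place, 7.281 → 3 decimal places; limit is 1.
Rounded to 1 decimal place: 1.051 × 10² L.

1.051 × 10² L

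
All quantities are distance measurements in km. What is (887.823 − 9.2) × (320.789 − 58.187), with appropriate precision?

887.823 − 9.2 = 878.623, limited to 1 d.p. → 4 s.f.; 320.789 − 58.187 = 262.602, limited to 3 d.p. → 6 s.f.
Carrying full precision, 878.623 × 262.602 = 230728.157046; keep min(4, 6) = 4 s.f.
Rounded to 4 significant figures: 2.307 × 10^5 km².

2.307 × 10^5 km²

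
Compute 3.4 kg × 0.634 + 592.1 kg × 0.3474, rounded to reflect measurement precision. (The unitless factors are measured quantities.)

207.9 kg

3.4 × 0.634 = 2.1556 → 2.2 kg (2 s.f., last digit at the 10^-1 place).
592.1 × 0.3474 = 205.69554 → 2.057 × 10² kg (4 s.f., last digit at the 10^-1 place).
Sum: 207.85114 kg; keep the coarser place, 10^-1.
Result: 207.9 kg.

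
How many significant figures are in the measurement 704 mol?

704: zeros between nonzero digits are significant.

3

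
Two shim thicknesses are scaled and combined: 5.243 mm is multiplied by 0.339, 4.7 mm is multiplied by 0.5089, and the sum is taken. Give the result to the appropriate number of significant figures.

5.243 × 0.339 = 1.777377 → 1.78 mm (3 s.f., last digit at the 10^-2 place).
4.7 × 0.5089 = 2.39183 → 2.4 mm (2 s.f., last digit at the 10^-1 place).
Sum: 4.169207 mm; keep the coarser place, 10^-1.
Result: 4.2 mm.

4.2 mm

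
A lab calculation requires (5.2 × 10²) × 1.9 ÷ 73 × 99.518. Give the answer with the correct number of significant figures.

(5.2 × 10²) × 1.9 ÷ 73 × 99.518 = 1346.90115068…
Multiplication/division keeps the fewest significant figures: 5.2 × 10² → 2 s.f., 1.9 → 2 s.f., 73 → 2 s.f., 99.518 → 5 s.f.; limit is 2.
Rounded to 2 significant figures: 1.3 × 10³.

1.3 × 10³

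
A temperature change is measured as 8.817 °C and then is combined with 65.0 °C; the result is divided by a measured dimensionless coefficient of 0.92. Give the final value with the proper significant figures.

8.817 °C + 65.0 °C = 73.817 °C; the sum is limited to 1 decimal place (3 s.f.).
Carrying full precision, 73.817 ÷ 0.92 = 80.2358695652… °C; 0.92 has 2 s.f., so the result keeps min(3, 2) = 2 s.f.
Rounded to 2 significant figures: 80. °C.

80. °C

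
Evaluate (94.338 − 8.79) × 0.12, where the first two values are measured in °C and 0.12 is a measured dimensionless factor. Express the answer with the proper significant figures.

94.338 °C − 8.79 °C = 85.548 °C; the difference is limited to 2 decimal places (4 s.f.).
Carrying full precision, 85.548 × 0.12 = 10.26576 °C; 0.12 has 2 s.f., so the result keeps min(4, 2) = 2 s.f.
Rounded to 2 significant figures: 10. °C.

10. °C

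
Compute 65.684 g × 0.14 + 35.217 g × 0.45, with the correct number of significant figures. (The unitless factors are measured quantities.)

25 g

65.684 × 0.14 = 9.19576 → 9.2 g (2 s.f., last digit at the 10^-1 place).
35.217 × 0.45 = 15.84765 → 16 g (2 s.f., last digit at the 10^0 place).
Sum: 25.04341 g; keep the coarser place, 10^0.
Result: 25 g.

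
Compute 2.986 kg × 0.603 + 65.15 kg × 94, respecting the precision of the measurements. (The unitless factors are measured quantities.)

6.1 × 10³ kg

2.986 × 0.603 = 1.800558 → 1.80 kg (3 s.f., last digit at the 10^-2 place).
65.15 × 94 = 6124.1 → 6.1 × 10³ kg (2 s.f., last digit at the 10^2 place).
Sum: 6125.900558 kg; keep the coarser place, 10^2.
Result: 6.1 × 10³ kg.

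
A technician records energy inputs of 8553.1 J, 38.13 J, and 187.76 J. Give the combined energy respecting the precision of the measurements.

8553.1 J + 38.13 J + 187.76 J = 8778.99 J.
Addition/subtraction keeps the fewest decimal places: 8553.1 → 1 decimal place, 38.13 → 2 decimal places, 187.76 → 2 decimal places; limit is 1.
Rounded to 1 decimal place: 8779.0 J.

8779.0 J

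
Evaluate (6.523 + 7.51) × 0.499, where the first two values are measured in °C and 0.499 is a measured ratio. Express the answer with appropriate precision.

6.523 °C + 7.51 °C = 14.033 °C; the sum is limited to 2 decimal places (4 s.f.).
Carrying full precision, 14.033 × 0.499 = 7.002467 °C; 0.499 has 3 s.f., so the result keeps min(4, 3) = 3 s.f.
Rounded to 3 significant figures: 7.00 °C.

7.00 °C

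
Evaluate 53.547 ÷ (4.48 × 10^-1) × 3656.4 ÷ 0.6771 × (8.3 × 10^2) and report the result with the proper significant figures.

53.547 ÷ (4.48 × 10^-1) × 3656.4 ÷ 0.6771 × (8.3 × 10^2) = 535717840.014…
Multiplication/division keeps the fewest significant figures: 53.547 → 5 s.f., 4.48 × 10^-1 → 3 s.f., 3656.4 → 5 s.f., 0.6771 → 4 s.f., 8.3 × 10^2 → 2 s.f.; limit is 2.
Rounded to 2 significant figures: 5.4 × 10^8.

5.4 × 10^8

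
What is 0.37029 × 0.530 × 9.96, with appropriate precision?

1.95

0.37029 × 0.530 × 9.96 = 1.954686852
Multiplication/division keeps the fewest significant figures: 0.37029 → 5 s.f., 0.530 → 3 s.f., 9.96 → 3 s.f.; limit is 3.
Rounded to 3 significant figures: 1.95.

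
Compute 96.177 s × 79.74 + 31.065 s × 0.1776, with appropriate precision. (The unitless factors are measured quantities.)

7675 s

96.177 × 79.74 = 7669.15398 → 7669 s (4 s.f., last digit at the 10^0 place).
31.065 × 0.1776 = 5.517144 → 5.517 s (4 s.f., last digit at the 10^-3 place).
Sum: 7674.671124 s; keep the coarser place, 10^0.
Result: 7675 s.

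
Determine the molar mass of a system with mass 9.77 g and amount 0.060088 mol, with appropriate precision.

molar mass = 9.77 g ÷ 0.060088 mol = 162.594860871… g/mol.
9.77 has 3 significant figures; 0.060088 has 5.
Division/multiplication keeps the fewest: 3 significant figures.
Rounded: 163 g/mol.

163 g/mol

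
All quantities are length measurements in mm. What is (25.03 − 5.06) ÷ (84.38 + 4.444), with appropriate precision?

25.03 − 5.06 = 19.97, limited to 2 d.p. → 4 s.f.; 84.38 + 4.444 = 88.824, limited to 2 d.p. → 4 s.f.
Carrying full precision, 19.97 ÷ 88.824 = 0.224826623435…; keep min(4, 4) = 4 s.f.
Rounded to 4 significant figures: 0.2248.

0.2248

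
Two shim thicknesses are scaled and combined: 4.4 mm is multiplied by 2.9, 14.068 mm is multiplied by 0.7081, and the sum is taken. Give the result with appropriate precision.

23 mm

4.4 × 2.9 = 12.76 → 13 mm (2 s.f., last digit at the 10^0 place).
14.068 × 0.7081 = 9.9615508 → 9.962 mm (4 s.f., last digit at the 10^-3 place).
Sum: 22.7215508 mm; keep the coarser place, 10^0.
Result: 23 mm.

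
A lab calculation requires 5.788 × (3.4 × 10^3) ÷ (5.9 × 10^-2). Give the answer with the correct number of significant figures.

3.3 × 10^5

5.788 × (3.4 × 10^3) ÷ (5.9 × 10^-2) = 333545.762712…
Multiplication/division keeps the fewest significant figures: 5.788 → 4 s.f., 3.4 × 10^3 → 2 s.f., 5.9 × 10^-2 → 2 s.f.; limit is 2.
Rounded to 2 significant figures: 3.3 × 10^5.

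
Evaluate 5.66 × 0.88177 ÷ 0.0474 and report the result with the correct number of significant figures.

5.66 × 0.88177 ÷ 0.0474 = 105.291523207…
Multiplication/division keeps the fewest significant figures: 5.66 → 3 s.f., 0.88177 → 5 s.f., 0.0474 → 3 s.f.; limit is 3.
Rounded to 3 significant figures: 1.05 × 10^2.

1.05 × 10^2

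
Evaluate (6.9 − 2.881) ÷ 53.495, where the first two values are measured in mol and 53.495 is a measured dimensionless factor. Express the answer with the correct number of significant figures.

6.9 mol − 2.881 mol = 4.019 mol; the difference is limited to 1 decimal place (2 s.f.).
Carrying full precision, 4.019 ÷ 53.495 = 0.0751285166838… mol; 53.495 has 5 s.f., so the result keeps min(2, 5) = 2 s.f.
Rounded to 2 significant figures: 0.075 mol.

0.075 mol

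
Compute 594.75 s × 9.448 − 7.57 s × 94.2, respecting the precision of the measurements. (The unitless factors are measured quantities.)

4906 s

594.75 × 9.448 = 5619.198 → 5619 s (4 s.f., last digit at the 10^0 place).
7.57 × 94.2 = 713.094 → 713 s (3 s.f., last digit at the 10^0 place).
Difference: 4906.104 s; keep the coarser place, 10^0.
Result: 4906 s.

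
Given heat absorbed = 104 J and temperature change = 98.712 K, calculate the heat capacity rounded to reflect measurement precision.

1.05 J/K

heat capacity = 104 J ÷ 98.712 K = 1.05356998136… J/K.
104 has 3 significant figures; 98.712 has 5.
Division/multiplication keeps the fewest: 3 significant figures.
Rounded: 1.05 J/K.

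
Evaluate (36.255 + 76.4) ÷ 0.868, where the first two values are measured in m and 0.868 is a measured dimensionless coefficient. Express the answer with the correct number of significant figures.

1.30 × 10² m

36.255 m + 76.4 m = 112.655 m; the sum is limited to 1 decimal place (4 s.f.).
Carrying full precision, 112.655 ÷ 0.868 = 129.786866359… m; 0.868 has 3 s.f., so the result keeps min(4, 3) = 3 s.f.
Rounded to 3 significant figures: 1.30 × 10² m.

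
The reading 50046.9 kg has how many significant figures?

50046.9: zeros between nonzero digits are significant.

6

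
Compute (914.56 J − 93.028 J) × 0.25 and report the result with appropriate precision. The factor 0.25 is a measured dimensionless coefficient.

2.1 × 10^2 J

914.56 J − 93.028 J = 821.532 J; the difference is limited to 2 decimal places (5 s.f.).
Carrying full precision, 821.532 × 0.25 = 205.383 J; 0.25 has 2 s.f., so the result keeps min(5, 2) = 2 s.f.
Rounded to 2 significant figures: 2.1 × 10^2 J.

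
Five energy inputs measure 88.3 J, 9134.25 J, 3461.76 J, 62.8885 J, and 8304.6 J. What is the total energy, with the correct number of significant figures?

88.3 J + 9134.25 J + 3461.76 J + 62.8885 J + 8304.6 J = 21051.7985 J.
Addition/subtraction keeps the fewest decimal places: 88.3 → 1 decimal place, 9134.25 → 2 decimal places, 3461.76 → 2 decimal places, 62.8885 → 4 decimal places, 8304.6 → 1 decimal place; limit is 1.
Rounded to 1 decimal place: 21051.8 J.

21051.8 J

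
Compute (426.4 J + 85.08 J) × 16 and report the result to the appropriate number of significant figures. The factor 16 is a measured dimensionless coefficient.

8.2 × 10^3 J

426.4 J + 85.08 J = 511.48 J; the sum is limited to 1 decimal place (4 s.f.).
Carrying full precision, 511.48 × 16 = 8183.68 J; 16 has 2 s.f., so the result keeps min(4, 2) = 2 s.f.
Rounded to 2 significant figures: 8.2 × 10^3 J.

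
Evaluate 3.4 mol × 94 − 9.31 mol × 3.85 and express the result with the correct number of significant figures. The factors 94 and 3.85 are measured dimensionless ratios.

2.8 × 10² mol

3.4 × 94 = 319.6 → 3.2 × 10² mol (2 s.f., last digit at the 10^1 place).
9.31 × 3.85 = 35.8435 → 35.8 mol (3 s.f., last digit at the 10^-1 place).
Difference: 283.7565 mol; keep the coarser place, 10^1.
Result: 2.8 × 10² mol.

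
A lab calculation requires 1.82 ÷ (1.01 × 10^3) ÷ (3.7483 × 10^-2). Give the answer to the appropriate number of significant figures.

0.0481

1.82 ÷ (1.01 × 10^3) ÷ (3.7483 × 10^-2) = 0.0480745990988…
Multiplication/division keeps the fewest significant figures: 1.82 → 3 s.f., 1.01 × 10^3 → 3 s.f., 3.7483 × 10^-2 → 5 s.f.; limit is 3.
Rounded to 3 significant figures: 0.0481.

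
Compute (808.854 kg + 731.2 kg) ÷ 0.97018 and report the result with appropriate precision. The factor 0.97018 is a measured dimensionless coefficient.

1.5874 × 10^3 kg

808.854 kg + 731.2 kg = 1540.054 kg; the sum is limited to 1 decimal place (5 s.f.).
Carrying full precision, 1540.054 ÷ 0.97018 = 1587.38996887… kg; 0.97018 has 5 s.f., so the result keeps min(5, 5) = 5 s.f.
Rounded to 5 significant figures: 1.5874 × 10^3 kg.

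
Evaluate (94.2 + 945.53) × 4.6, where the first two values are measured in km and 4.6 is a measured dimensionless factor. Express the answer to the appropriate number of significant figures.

94.2 km + 945.53 km = 1039.73 km; the sum is limited to 1 decimal place (5 s.f.).
Carrying full precision, 1039.73 × 4.6 = 4782.758 km; 4.6 has 2 s.f., so the result keeps min(5, 2) = 2 s.f.
Rounded to 2 significant figures: 4.8 × 10^3 km.

4.8 × 10^3 km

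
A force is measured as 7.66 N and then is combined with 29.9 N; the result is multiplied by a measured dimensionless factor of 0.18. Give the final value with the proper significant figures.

7.66 N + 29.9 N = 37.56 N; the sum is limited to 1 decimal place (3 s.f.).
Carrying full precision, 37.56 × 0.18 = 6.7608 N; 0.18 has 2 s.f., so the result keeps min(3, 2) = 2 s.f.
Rounded to 2 significant figures: 6.8 N.

6.8 N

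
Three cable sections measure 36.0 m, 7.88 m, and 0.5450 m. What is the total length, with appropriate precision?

44.4 m

36.0 m + 7.88 m + 0.5450 m = 44.4250 m.
Addition/subtraction keeps the fewest decimal places: 36.0 → 1 decimal place, 7.88 → 2 decimal places, 0.5450 → 4 decimal places; limit is 1.
Rounded to 1 decimal place: 44.4 m.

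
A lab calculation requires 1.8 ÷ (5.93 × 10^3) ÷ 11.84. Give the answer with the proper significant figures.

1.8 ÷ (5.93 × 10^3) ÷ 11.84 = 0.0000256369354177…
Multiplication/division keeps the fewest significant figures: 1.8 → 2 s.f., 5.93 × 10^3 → 3 s.f., 11.84 → 4 s.f.; limit is 2.
Rounded to 2 significant figures: 2.6 × 10^-5.

2.6 × 10^-5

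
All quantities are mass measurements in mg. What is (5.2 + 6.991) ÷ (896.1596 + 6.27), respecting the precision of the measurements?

0.0135

5.2 + 6.991 = 12.191, limited to 1 d.p. → 3 s.f.; 896.1596 + 6.27 = 902.4296, limited to 2 d.p. → 5 s.f.
Carrying full precision, 12.191 ÷ 902.4296 = 0.0135090870246…; keep min(3, 5) = 3 s.f.
Rounded to 3 significant figures: 0.0135.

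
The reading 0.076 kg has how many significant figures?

0.076: leading zeros are not significant.

2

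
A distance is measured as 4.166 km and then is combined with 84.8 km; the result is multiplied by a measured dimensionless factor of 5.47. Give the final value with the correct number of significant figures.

4.87 × 10^2 km

4.166 km + 84.8 km = 88.966 km; the sum is limited to 1 decimal place (3 s.f.).
Carrying full precision, 88.966 × 5.47 = 486.64402 km; 5.47 has 3 s.f., so the result keeps min(3, 3) = 3 s.f.
Rounded to 3 significant figures: 4.87 × 10^2 km.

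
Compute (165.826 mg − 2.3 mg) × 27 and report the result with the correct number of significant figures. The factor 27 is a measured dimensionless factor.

165.826 mg − 2.3 mg = 163.526 mg; the difference is limited to 1 decimal place (4 s.f.).
Carrying full precision, 163.526 × 27 = 4415.202 mg; 27 has 2 s.f., so the result keeps min(4, 2) = 2 s.f.
Rounded to 2 significant figures: 4.4 × 10^3 mg.

4.4 × 10^3 mg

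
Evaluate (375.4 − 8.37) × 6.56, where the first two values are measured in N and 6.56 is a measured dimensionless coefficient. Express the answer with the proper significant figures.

375.4 N − 8.37 N = 367.03 N; the difference is limited to 1 decimal place (4 s.f.).
Carrying full precision, 367.03 × 6.56 = 2407.7168 N; 6.56 has 3 s.f., so the result keeps min(4, 3) = 3 s.f.
Rounded to 3 significant figures: 2.41 × 10^3 N.

2.41 × 10^3 N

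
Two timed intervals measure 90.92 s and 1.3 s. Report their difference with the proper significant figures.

89.6 s

90.92 s − 1.3 s = 89.62 s.
Addition/subtraction keeps the fewest decimal places: 90.92 → 2 decimal places, 1.3 → 1 decimal place; limit is 1.
Rounded to 1 decimal place: 89.6 s.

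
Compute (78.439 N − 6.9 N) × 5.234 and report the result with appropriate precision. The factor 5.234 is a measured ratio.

78.439 N − 6.9 N = 71.539 N; the difference is limited to 1 decimal place (3 s.f.).
Carrying full precision, 71.539 × 5.234 = 374.435126 N; 5.234 has 4 s.f., so the result keeps min(3, 4) = 3 s.f.
Rounded to 3 significant figures: 3.74 × 10² N.

3.74 × 10² N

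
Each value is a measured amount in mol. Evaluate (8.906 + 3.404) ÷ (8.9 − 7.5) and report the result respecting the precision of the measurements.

8.906 + 3.404 = 12.310, limited to 3 d.p. → 5 s.f.; 8.9 − 7.5 = 1.4, limited to 1 d.p. → 2 s.f.
Carrying full precision, 12.310 ÷ 1.4 = 8.79285714286…; keep min(5, 2) = 2 s.f.
Rounded to 2 significant figures: 8.8.

8.8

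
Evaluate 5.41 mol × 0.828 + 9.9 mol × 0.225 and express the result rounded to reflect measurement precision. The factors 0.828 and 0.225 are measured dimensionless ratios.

6.7 mol

5.41 × 0.828 = 4.47948 → 4.48 mol (3 s.f., last digit at the 10^-2 place).
9.9 × 0.225 = 2.2275 → 2.2 mol (2 s.f., last digit at the 10^-1 place).
Sum: 6.70698 mol; keep the coarser place, 10^-1.
Result: 6.7 mol.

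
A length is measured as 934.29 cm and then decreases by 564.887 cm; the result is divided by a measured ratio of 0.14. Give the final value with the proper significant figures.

2.6 × 10^3 cm

934.29 cm − 564.887 cm = 369.403 cm; the difference is limited to 2 decimal places (5 s.f.).
Carrying full precision, 369.403 ÷ 0.14 = 2638.59285714… cm; 0.14 has 2 s.f., so the result keeps min(5, 2) = 2 s.f.
Rounded to 2 significant figures: 2.6 × 10^3 cm.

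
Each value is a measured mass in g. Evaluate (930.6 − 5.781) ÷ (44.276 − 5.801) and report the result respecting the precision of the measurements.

24.04

930.6 − 5.781 = 924.819, limited to 1 d.p. → 4 s.f.; 44.276 − 5.801 = 38.475, limited to 3 d.p. → 5 s.f.
Carrying full precision, 924.819 ÷ 38.475 = 24.0368810916…; keep min(4, 5) = 4 s.f.
Rounded to 4 significant figures: 24.04.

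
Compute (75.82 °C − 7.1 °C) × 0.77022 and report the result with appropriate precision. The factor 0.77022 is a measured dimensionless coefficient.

75.82 °C − 7.1 °C = 68.72 °C; the difference is limited to 1 decimal place (3 s.f.).
Carrying full precision, 68.72 × 0.77022 = 52.9295184 °C; 0.77022 has 5 s.f., so the result keeps min(3, 5) = 3 s.f.
Rounded to 3 significant figures: 52.9 °C.

52.9 °C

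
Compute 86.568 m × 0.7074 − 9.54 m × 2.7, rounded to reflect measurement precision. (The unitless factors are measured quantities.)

86.568 × 0.7074 = 61.2382032 → 61.24 m (4 s.f., last digit at the 10^-2 place).
9.54 × 2.7 = 25.758 → 26 m (2 s.f., last digit at the 10^0 place).
Difference: 35.4802032 m; keep the coarser place, 10^0.
Result: 35 m.

35 m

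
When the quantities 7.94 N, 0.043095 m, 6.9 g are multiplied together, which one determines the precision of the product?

6.9 g

7.94 N → 3 s.f.; 0.043095 m → 5 s.f.; 6.9 g → 2 s.f.
The fewest is 2 significant figures, from 6.9 g.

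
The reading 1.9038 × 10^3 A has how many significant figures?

1.9038 × 10^3: in scientific notation every digit of the coefficient is significant.

5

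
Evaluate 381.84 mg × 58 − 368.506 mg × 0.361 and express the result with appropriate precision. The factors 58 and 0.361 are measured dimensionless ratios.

381.84 × 58 = 22146.72 → 2.2 × 10^4 mg (2 s.f., last digit at the 10^3 place).
368.506 × 0.361 = 133.030666 → 133 mg (3 s.f., last digit at the 10^0 place).
Difference: 22013.689334 mg; keep the coarser place, 10^3.
Result: 2.2 × 10^4 mg.

2.2 × 10^4 mg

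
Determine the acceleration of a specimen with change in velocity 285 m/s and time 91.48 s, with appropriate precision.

3.12 m/s²

acceleration = 285 m/s ÷ 91.48 s = 3.11543506777… m/s².
285 has 3 significant figures; 91.48 has 4.
Division/multiplication keeps the fewest: 3 significant figures.
Rounded: 3.12 m/s².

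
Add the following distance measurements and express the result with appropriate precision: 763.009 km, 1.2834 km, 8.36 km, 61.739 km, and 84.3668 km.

763.009 km + 1.2834 km + 8.36 km + 61.739 km + 84.3668 km = 918.7582 km.
Addition/subtraction keeps the fewest decimal places: 763.009 → 3 decimal places, 1.2834 → 4 decimal places, 8.36 → 2 decimal places, 61.739 → 3 decimal places, 84.3668 → 4 decimal places; limit is 2.
Rounded to 2 decimal places: 9.1876 × 10² km.

9.1876 × 10² km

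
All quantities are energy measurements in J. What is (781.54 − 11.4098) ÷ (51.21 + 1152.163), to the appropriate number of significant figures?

781.54 − 11.4098 = 770.1302, limited to 2 d.p. → 5 s.f.; 51.21 + 1152.163 = 1203.373, limited to 2 d.p. → 6 s.f.
Carrying full precision, 770.1302 ÷ 1203.373 = 0.63997629995…; keep min(5, 6) = 5 s.f.
Rounded to 5 significant figures: 0.63998.

0.63998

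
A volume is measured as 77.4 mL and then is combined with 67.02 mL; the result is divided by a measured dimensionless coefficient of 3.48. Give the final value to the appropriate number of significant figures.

41.5 mL

77.4 mL + 67.02 mL = 144.42 mL; the sum is limited to 1 decimal place (4 s.f.).
Carrying full precision, 144.42 ÷ 3.48 = 41.5 mL; 3.48 has 3 s.f., so the result keeps min(4, 3) = 3 s.f.
Rounded to 3 significant figures: 41.5 mL.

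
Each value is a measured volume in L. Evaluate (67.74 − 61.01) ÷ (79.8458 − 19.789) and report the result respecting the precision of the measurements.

0.112

67.74 − 61.01 = 6.73, limited to 2 d.p. → 3 s.f.; 79.8458 − 19.789 = 60.0568, limited to 3 d.p. → 5 s.f.
Carrying full precision, 6.73 ÷ 60.0568 = 0.112060582648…; keep min(3, 5) = 3 s.f.
Rounded to 3 significant figures: 0.112.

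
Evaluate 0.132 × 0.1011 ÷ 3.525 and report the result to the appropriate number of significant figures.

0.132 × 0.1011 ÷ 3.525 = 0.00378587234043…
Multiplication/division keeps the fewest significant figures: 0.132 → 3 s.f., 0.1011 → 4 s.f., 3.525 → 4 s.f.; limit is 3.
Rounded to 3 significant figures: 0.00379.

0.00379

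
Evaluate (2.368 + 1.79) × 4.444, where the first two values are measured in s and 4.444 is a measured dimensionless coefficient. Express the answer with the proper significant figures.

18.5 s

2.368 s + 1.79 s = 4.158 s; the sum is limited to 2 decimal places (3 s.f.).
Carrying full precision, 4.158 × 4.444 = 18.478152 s; 4.444 has 4 s.f., so the result keeps min(3, 4) = 3 s.f.
Rounded to 3 significant figures: 18.5 s.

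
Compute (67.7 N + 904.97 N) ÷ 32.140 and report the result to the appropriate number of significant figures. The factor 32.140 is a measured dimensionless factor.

30.26 N

67.7 N + 904.97 N = 972.67 N; the sum is limited to 1 decimal place (4 s.f.).
Carrying full precision, 972.67 ÷ 32.140 = 30.2635345364… N; 32.140 has 5 s.f., so the result keeps min(4, 5) = 4 s.f.
Rounded to 4 significant figures: 30.26 N.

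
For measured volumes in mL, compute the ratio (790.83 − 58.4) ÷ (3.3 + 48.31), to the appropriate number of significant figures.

14.2

790.83 − 58.4 = 732.43, limited to 1 d.p. → 4 s.f.; 3.3 + 48.31 = 51.61, limited to 1 d.p. → 3 s.f.
Carrying full precision, 732.43 ÷ 51.61 = 14.1916295292…; keep min(4, 3) = 3 s.f.
Rounded to 3 significant figures: 14.2.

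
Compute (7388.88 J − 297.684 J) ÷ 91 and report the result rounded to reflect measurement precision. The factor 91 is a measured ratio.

7388.88 J − 297.684 J = 7091.196 J; the difference is limited to 2 decimal places (6 s.f.).
Carrying full precision, 7091.196 ÷ 91 = 77.9252307692… J; 91 has 2 s.f., so the result keeps min(6, 2) = 2 s.f.
Rounded to 2 significant figures: 78 J.

78 J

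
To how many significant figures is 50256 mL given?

5

50256: zeros between nonzero digits are significant.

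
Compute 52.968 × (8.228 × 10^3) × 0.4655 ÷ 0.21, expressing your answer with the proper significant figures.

52.968 × (8.228 × 10^3) × 0.4655 ÷ 0.21 = 966069.2272
Multiplication/division keeps the fewest significant figures: 52.968 → 5 s.f., 8.228 × 10^3 → 4 s.f., 0.4655 → 4 s.f., 0.21 → 2 s.f.; limit is 2.
Rounded to 2 significant figures: 9.7 × 10^5.

9.7 × 10^5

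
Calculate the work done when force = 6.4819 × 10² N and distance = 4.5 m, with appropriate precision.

2.9 × 10³ J

work done = 6.4819 × 10² N × 4.5 m = 2916.855 J.
6.4819 × 10² has 5 significant figures; 4.5 has 2.
Division/multiplication keeps the fewest: 2 significant figures.
Rounded: 2.9 × 10³ J.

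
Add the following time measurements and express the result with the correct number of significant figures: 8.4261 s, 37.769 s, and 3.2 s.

49.4 s

8.4261 s + 37.769 s + 3.2 s = 49.3951 s.
Addition/subtraction keeps the fewest decimal places: 8.4261 → 4 decimal places, 37.769 → 3 decimal places, 3.2 → 1 decimal place; limit is 1.
Rounded to 1 decimal place: 49.4 s.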